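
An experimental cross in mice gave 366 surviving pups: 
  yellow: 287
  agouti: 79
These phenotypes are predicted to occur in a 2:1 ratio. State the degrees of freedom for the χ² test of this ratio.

1

A goodness-of-fit test with 2 phenotype classes has df = 2 − 1 = 1.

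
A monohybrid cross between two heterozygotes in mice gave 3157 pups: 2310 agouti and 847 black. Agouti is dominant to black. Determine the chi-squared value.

For a monohybrid cross between heterozygotes with complete dominance, the expected phenotypic ratio is 3:1.
Expected counts for N = 3157 under a 3:1 ratio (total parts = 4):
  agouti: 3157 × 3/4 = 2367.75
  black: 3157 × 1/4 = 789.25
χ² = Σ (O − E)² / E
  agouti: (2310 − 2367.75)² / 2367.75 = 1.4085
  black: (847 − 789.25)² / 789.25 = 4.2256
χ² = 1.4085 + 4.2256 = 5.6341 ≈ 5.634

5.634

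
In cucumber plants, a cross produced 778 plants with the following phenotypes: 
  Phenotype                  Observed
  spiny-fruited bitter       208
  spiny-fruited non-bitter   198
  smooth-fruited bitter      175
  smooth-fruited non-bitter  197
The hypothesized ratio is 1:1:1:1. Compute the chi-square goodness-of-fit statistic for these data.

2.987

Expected counts for N = 778 under a 1:1:1:1 ratio (total parts = 4):
  spiny-fruited bitter: 778 × 1/4 = 194.5
  spiny-fruited non-bitter: 778 × 1/4 = 194.5
  smooth-fruited bitter: 778 × 1/4 = 194.5
  smooth-fruited non-bitter: 778 × 1/4 = 194.5
χ² = Σ (O − E)² / E
  spiny-fruited bitter: (208 − 194.5)² / 194.5 = 0.9370
  spiny-fruited non-bitter: (198 − 194.5)² / 194.5 = 0.0630
  smooth-fruited bitter: (175 − 194.5)² / 194.5 = 1.9550
  smooth-fruited non-bitter: (197 − 194.5)² / 194.5 = 0.0321
χ² = 0.9370 + 0.0630 + 1.9550 + 0.0321 = 2.9871 ≈ 2.987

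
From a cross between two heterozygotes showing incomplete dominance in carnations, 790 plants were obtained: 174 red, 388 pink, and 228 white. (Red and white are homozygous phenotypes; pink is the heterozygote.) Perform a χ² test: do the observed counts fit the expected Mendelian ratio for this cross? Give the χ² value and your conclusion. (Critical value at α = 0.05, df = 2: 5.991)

With incomplete dominance, a heterozygote × heterozygote cross gives a 1:2:1 phenotypic ratio.
Total ratio parts = 4. Expected numbers out of 790:
  red: 790 × 1/4 = 197.5
  pink: 790 × 2/4 = 395
  white: 790 × 1/4 = 197.5
χ² = Σ (O − E)² / E
  red: (174 − 197.5)² / 197.5 = 2.7962
  pink: (388 − 395)² / 395 = 0.1241
  white: (228 − 197.5)² / 197.5 = 4.7101
χ² = 2.7962 + 0.1241 + 4.7101 = 7.6304 ≈ 7.630
Degrees of freedom = 3 − 1 = 2; critical value at α = 0.05 is 5.991.
Since 7.630 > 5.991, we reject the null hypothesis — the data do not fit the 1:2:1 ratio.

7.630; not consistent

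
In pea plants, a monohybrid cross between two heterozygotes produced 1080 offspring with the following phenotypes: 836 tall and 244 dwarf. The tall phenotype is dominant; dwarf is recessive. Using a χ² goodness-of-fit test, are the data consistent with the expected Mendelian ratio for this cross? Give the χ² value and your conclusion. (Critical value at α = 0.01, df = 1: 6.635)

For a monohybrid cross between heterozygotes with complete dominance, the expected phenotypic ratio is 3:1.
Expected counts for N = 1080 under a 3:1 ratio (total parts = 4):
  tall: 1080 × 3/4 = 810
  dwarf: 1080 × 1/4 = 270
χ² = Σ (O − E)² / E
  tall: (836 − 810)² / 810 = 0.8346
  dwarf: (244 − 270)² / 270 = 2.5037
χ² = 0.8346 + 2.5037 = 3.3383 ≈ 3.338
Degrees of freedom = 2 − 1 = 1; critical value at α = 0.01 is 6.635.
Since 3.338 < 6.635, we fail to reject the null hypothesis — the data are consistent with the 3:1 ratio.

3.338; consistent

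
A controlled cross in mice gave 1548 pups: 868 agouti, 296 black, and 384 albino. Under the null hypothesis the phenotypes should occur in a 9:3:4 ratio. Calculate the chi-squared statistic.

Under the 9:3:4 hypothesis (Σ ratio = 16, N = 1548):
  agouti: 1548 × 9/16 = 870.75
  black: 1548 × 3/16 = 290.25
  albino: 1548 × 4/16 = 387
χ² = Σ (O − E)² / E
  agouti: (868 − 870.75)² / 870.75 = 0.0087
  black: (296 − 290.25)² / 290.25 = 0.1139
  albino: (384 − 387)² / 387 = 0.0233
χ² = 0.0087 + 0.1139 + 0.0233 = 0.1459 ≈ 0.146

0.146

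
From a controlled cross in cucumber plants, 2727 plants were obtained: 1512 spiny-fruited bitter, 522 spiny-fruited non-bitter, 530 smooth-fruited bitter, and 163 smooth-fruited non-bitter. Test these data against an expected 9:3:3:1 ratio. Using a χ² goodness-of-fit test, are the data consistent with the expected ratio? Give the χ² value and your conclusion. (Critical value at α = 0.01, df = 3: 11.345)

Under the 9:3:3:1 hypothesis (Σ ratio = 16, N = 2727):
  spiny-fruited bitter: 2727 × 9/16 = 1533.9375
  spiny-fruited non-bitter: 2727 × 3/16 = 511.3125
  smooth-fruited bitter: 2727 × 3/16 = 511.3125
  smooth-fruited non-bitter: 2727 × 1/16 = 170.4375
χ² = Σ (O − E)² / E
  spiny-fruited bitter: (1512 − 1533.9375)² / 1533.9375 = 0.3137
  spiny-fruited non-bitter: (522 − 511.3125)² / 511.3125 = 0.2234
  smooth-fruited bitter: (530 − 511.3125)² / 511.3125 = 0.6830
  smooth-fruited non-bitter: (163 − 170.4375)² / 170.4375 = 0.3246
χ² = 0.3137 + 0.2234 + 0.6830 + 0.3246 = 1.5447 ≈ 1.545
Degrees of freedom = 4 − 1 = 3; critical value at α = 0.01 is 11.345.
Since 1.545 < 11.345, we fail to reject the null hypothesis — the data are consistent with the 9:3:3:1 ratio.

1.545; consistent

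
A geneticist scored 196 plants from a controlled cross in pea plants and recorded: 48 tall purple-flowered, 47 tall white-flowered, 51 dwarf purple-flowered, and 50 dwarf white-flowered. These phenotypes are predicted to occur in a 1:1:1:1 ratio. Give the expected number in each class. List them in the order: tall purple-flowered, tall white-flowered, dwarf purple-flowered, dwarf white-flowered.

49, 49, 49, 49

Expected counts for N = 196 under a 1:1:1:1 ratio (total parts = 4):
  tall purple-flowered: 196 × 1/4 = 49
  tall white-flowered: 196 × 1/4 = 49
  dwarf purple-flowered: 196 × 1/4 = 49
  dwarf white-flowered: 196 × 1/4 = 49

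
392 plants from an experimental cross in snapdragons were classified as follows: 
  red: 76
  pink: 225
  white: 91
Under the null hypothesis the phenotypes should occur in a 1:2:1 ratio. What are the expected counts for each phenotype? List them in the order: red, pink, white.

The 1:2:1 ratio has 4 parts, so with N = 392 the expected counts are:
  red: 392 × 1/4 = 98
  pink: 392 × 2/4 = 196
  white: 392 × 1/4 = 98

98, 196, 98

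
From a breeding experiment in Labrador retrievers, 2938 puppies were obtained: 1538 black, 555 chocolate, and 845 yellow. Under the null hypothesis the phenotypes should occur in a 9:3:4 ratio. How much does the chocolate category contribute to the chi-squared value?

Under the 9:3:4 hypothesis (Σ ratio = 16, N = 2938):
  black: 2938 × 9/16 = 1652.625
  chocolate: 2938 × 3/16 = 550.875
  yellow: 2938 × 4/16 = 734.5
Contribution of chocolate: (555 − 550.875)² / 550.875 = 0.0309

0.031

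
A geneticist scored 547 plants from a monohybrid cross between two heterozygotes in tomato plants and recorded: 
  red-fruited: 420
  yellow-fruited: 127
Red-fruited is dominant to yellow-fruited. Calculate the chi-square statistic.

0.927

For a monohybrid cross between heterozygotes with complete dominance, the expected phenotypic ratio is 3:1.
Expected counts for N = 547 under a 3:1 ratio (total parts = 4):
  red-fruited: 547 × 3/4 = 410.25
  yellow-fruited: 547 × 1/4 = 136.75
χ² = Σ (O − E)² / E
  red-fruited: (420 − 410.25)² / 410.25 = 0.2317
  yellow-fruited: (127 − 136.75)² / 136.75 = 0.6952
χ² = 0.2317 + 0.6952 = 0.9269 ≈ 0.927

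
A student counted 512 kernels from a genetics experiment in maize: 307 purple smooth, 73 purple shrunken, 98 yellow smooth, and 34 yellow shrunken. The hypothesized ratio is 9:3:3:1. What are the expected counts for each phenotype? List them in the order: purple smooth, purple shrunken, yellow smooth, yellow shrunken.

288, 96, 96, 32

Expected counts for N = 512 under a 9:3:3:1 ratio (total parts = 16):
  purple smooth: 512 × 9/16 = 288
  purple shrunken: 512 × 3/16 = 96
  yellow smooth: 512 × 3/16 = 96
  yellow shrunken: 512 × 1/16 = 32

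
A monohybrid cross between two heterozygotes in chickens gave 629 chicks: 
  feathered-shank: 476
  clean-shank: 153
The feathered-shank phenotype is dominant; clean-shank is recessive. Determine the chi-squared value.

For a monohybrid cross between heterozygotes with complete dominance, the expected phenotypic ratio is 3:1.
Under the 3:1 hypothesis (Σ ratio = 4, N = 629):
  feathered-shank: 629 × 3/4 = 471.75
  clean-shank: 629 × 1/4 = 157.25
χ² = Σ (O − E)² / E
  feathered-shank: (476 − 471.75)² / 471.75 = 0.0383
  clean-shank: (153 − 157.25)² / 157.25 = 0.1149
χ² = 0.0383 + 0.1149 = 0.1532 ≈ 0.153

0.153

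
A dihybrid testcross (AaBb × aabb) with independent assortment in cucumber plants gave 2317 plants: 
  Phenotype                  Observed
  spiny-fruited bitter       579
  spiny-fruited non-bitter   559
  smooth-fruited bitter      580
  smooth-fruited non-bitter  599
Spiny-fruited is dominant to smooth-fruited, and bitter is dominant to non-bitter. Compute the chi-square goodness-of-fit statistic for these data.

A dihybrid testcross with independent assortment gives a 1:1:1:1 ratio.
The 1:1:1:1 ratio has 4 parts, so with N = 2317 the expected counts are:
  spiny-fruited bitter: 2317 × 1/4 = 579.25
  spiny-fruited non-bitter: 2317 × 1/4 = 579.25
  smooth-fruited bitter: 2317 × 1/4 = 579.25
  smooth-fruited non-bitter: 2317 × 1/4 = 579.25
χ² = Σ (O − E)² / E
  spiny-fruited bitter: (579 − 579.25)² / 579.25 = 0.0001
  spiny-fruited non-bitter: (559 − 579.25)² / 579.25 = 0.7079
  smooth-fruited bitter: (580 − 579.25)² / 579.25 = 0.0010
  smooth-fruited non-bitter: (599 − 579.25)² / 579.25 = 0.6734
χ² = 0.0001 + 0.7079 + 0.0010 + 0.6734 = 1.3824 ≈ 1.382

1.382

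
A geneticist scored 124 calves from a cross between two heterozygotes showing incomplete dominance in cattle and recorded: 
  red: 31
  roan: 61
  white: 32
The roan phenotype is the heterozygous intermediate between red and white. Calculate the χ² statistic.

With incomplete dominance, a heterozygote × heterozygote cross gives a 1:2:1 phenotypic ratio.
Under the 1:2:1 hypothesis (Σ ratio = 4, N = 124):
  red: 124 × 1/4 = 31
  roan: 124 × 2/4 = 62
  white: 124 × 1/4 = 31
χ² = Σ (O − E)² / E
  red: (31 − 31)² / 31 = 0.0000
  roan: (61 − 62)² / 62 = 0.0161
  white: (32 − 31)² / 31 = 0.0323
χ² = 0.0000 + 0.0161 + 0.0323 = 0.0484 ≈ 0.048

0.048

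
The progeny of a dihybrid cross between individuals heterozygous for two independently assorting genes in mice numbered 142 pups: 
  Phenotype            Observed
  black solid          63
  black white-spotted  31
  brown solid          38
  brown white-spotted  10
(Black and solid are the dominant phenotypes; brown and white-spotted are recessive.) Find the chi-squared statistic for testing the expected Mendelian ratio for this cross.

A dihybrid F₂ with independent assortment and complete dominance at both loci gives a 9:3:3:1 phenotypic ratio.
The 9:3:3:1 ratio has 16 parts, so with N = 142 the expected counts are:
  black solid: 142 × 9/16 = 79.875
  black white-spotted: 142 × 3/16 = 26.625
  brown solid: 142 × 3/16 = 26.625
  brown white-spotted: 142 × 1/16 = 8.875
χ² = Σ (O − E)² / E
  black solid: (63 − 79.875)² / 79.875 = 3.5651
  black white-spotted: (31 − 26.625)² / 26.625 = 0.7189
  brown solid: (38 − 26.625)² / 26.625 = 4.8597
  brown white-spotted: (10 − 8.875)² / 8.875 = 0.1426
χ² = 3.5651 + 0.7189 + 4.8597 + 0.1426 = 9.2863 ≈ 9.286

9.286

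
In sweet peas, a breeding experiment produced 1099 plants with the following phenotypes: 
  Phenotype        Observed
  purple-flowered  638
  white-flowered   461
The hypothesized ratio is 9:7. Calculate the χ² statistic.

Expected counts for N = 1099 under a 9:7 ratio (total parts = 16):
  purple-flowered: 1099 × 9/16 = 618.1875
  white-flowered: 1099 × 7/16 = 480.8125
χ² = Σ (O − E)² / E
  purple-flowered: (638 − 618.1875)² / 618.1875 = 0.6350
  white-flowered: (461 − 480.8125)² / 480.8125 = 0.8164
χ² = 0.6350 + 0.8164 = 1.4514 ≈ 1.451

1.451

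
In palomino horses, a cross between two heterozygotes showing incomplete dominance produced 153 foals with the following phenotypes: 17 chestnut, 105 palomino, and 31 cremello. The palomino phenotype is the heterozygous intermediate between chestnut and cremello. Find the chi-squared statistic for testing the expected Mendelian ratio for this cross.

23.797

With incomplete dominance, a heterozygote × heterozygote cross gives a 1:2:1 phenotypic ratio.
The 1:2:1 ratio has 4 parts, so with N = 153 the expected counts are:
  chestnut: 153 × 1/4 = 38.25
  palomino: 153 × 2/4 = 76.5
  cremello: 153 × 1/4 = 38.25
χ² = Σ (O − E)² / E
  chestnut: (17 − 38.25)² / 38.25 = 11.8056
  palomino: (105 − 76.5)² / 76.5 = 10.6176
  cremello: (31 − 38.25)² / 38.25 = 1.3742
χ² = 11.8056 + 10.6176 + 1.3742 = 23.7974 ≈ 23.797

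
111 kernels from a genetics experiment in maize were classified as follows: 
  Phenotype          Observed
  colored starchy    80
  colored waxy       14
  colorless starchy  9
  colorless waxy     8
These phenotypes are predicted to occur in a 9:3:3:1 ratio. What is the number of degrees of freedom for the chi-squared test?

A goodness-of-fit test with 4 phenotype classes has df = 4 − 1 = 3.

3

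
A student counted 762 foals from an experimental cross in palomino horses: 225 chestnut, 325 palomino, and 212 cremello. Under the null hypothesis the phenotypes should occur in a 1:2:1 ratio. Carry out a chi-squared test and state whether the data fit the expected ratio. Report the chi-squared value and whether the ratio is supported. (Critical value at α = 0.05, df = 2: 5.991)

Under the 1:2:1 hypothesis (Σ ratio = 4, N = 762):
  chestnut: 762 × 1/4 = 190.5
  palomino: 762 × 2/4 = 381
  cremello: 762 × 1/4 = 190.5
χ² = Σ (O − E)² / E
  chestnut: (225 − 190.5)² / 190.5 = 6.2480
  palomino: (325 − 381)² / 381 = 8.2310
  cremello: (212 − 190.5)² / 190.5 = 2.4265
χ² = 6.2480 + 8.2310 + 2.4265 = 16.9055 ≈ 16.906
Degrees of freedom = 3 − 1 = 2; critical value at α = 0.05 is 5.991.
Since 16.906 > 5.991, we reject the null hypothesis — the data do not fit the 1:2:1 ratio.

16.906; not consistent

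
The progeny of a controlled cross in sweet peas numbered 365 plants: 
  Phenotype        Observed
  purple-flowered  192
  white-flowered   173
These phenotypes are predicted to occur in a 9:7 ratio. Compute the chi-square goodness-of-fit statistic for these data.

1.973

The 9:7 ratio has 16 parts, so with N = 365 the expected counts are:
  purple-flowered: 365 × 9/16 = 205.3125
  white-flowered: 365 × 7/16 = 159.6875
χ² = Σ (O − E)² / E
  purple-flowered: (192 − 205.3125)² / 205.3125 = 0.8632
  white-flowered: (173 − 159.6875)² / 159.6875 = 1.1098
χ² = 0.8632 + 1.1098 = 1.973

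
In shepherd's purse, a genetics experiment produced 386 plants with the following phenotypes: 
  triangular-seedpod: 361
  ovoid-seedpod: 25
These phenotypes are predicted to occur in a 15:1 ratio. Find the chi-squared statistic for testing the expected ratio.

0.034

Total ratio parts = 16. Expected numbers out of 386:
  triangular-seedpod: 386 × 15/16 = 361.875
  ovoid-seedpod: 386 × 1/16 = 24.125
χ² = Σ (O − E)² / E
  triangular-seedpod: (361 − 361.875)² / 361.875 = 0.0021
  ovoid-seedpod: (25 − 24.125)² / 24.125 = 0.0317
χ² = 0.0021 + 0.0317 = 0.0338 ≈ 0.034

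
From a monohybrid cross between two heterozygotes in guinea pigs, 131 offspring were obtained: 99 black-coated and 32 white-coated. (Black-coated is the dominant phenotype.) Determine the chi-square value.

For a monohybrid cross between heterozygotes with complete dominance, the expected phenotypic ratio is 3:1.
Total ratio parts = 4. Expected numbers out of 131:
  black-coated: 131 × 3/4 = 98.25
  white-coated: 131 × 1/4 = 32.75
χ² = Σ (O − E)² / E
  black-coated: (99 − 98.25)² / 98.25 = 0.0057
  white-coated: (32 − 32.75)² / 32.75 = 0.0172
χ² = 0.0057 + 0.0172 = 0.0229 ≈ 0.023

0.023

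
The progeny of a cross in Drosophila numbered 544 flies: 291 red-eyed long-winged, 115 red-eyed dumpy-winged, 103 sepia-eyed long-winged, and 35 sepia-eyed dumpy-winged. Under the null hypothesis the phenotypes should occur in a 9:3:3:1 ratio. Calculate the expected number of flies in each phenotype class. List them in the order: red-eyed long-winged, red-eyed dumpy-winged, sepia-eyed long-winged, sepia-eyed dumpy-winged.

306, 102, 102, 34

Expected counts for N = 544 under a 9:3:3:1 ratio (total parts = 16):
  red-eyed long-winged: 544 × 9/16 = 306
  red-eyed dumpy-winged: 544 × 3/16 = 102
  sepia-eyed long-winged: 544 × 3/16 = 102
  sepia-eyed dumpy-winged: 544 × 1/16 = 34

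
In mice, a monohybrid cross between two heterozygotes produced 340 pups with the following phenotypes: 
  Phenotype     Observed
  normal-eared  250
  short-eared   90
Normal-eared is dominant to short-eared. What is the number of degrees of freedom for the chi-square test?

1

For a monohybrid cross between heterozygotes with complete dominance, the expected phenotypic ratio is 3:1.
A goodness-of-fit test with 2 phenotype classes has df = 2 − 1 = 1.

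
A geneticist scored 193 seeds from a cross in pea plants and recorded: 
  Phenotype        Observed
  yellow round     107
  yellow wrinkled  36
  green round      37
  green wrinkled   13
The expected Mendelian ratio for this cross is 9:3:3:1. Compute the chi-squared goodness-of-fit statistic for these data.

Expected counts for N = 193 under a 9:3:3:1 ratio (total parts = 16):
  yellow round: 193 × 9/16 = 108.5625
  yellow wrinkled: 193 × 3/16 = 36.1875
  green round: 193 × 3/16 = 36.1875
  green wrinkled: 193 × 1/16 = 12.0625
χ² = Σ (O − E)² / E
  yellow round: (107 − 108.5625)² / 108.5625 = 0.0225
  yellow wrinkled: (36 − 36.1875)² / 36.1875 = 0.0010
  green round: (37 − 36.1875)² / 36.1875 = 0.0182
  green wrinkled: (13 − 12.0625)² / 12.0625 = 0.0729
χ² = 0.0225 + 0.0010 + 0.0182 + 0.0729 = 0.1146 ≈ 0.115

0.115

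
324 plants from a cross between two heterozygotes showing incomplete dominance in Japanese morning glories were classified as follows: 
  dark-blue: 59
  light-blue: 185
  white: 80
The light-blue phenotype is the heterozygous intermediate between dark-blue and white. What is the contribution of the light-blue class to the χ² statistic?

3.265

With incomplete dominance, a heterozygote × heterozygote cross gives a 1:2:1 phenotypic ratio.
Total ratio parts = 4. Expected numbers out of 324:
  dark-blue: 324 × 1/4 = 81
  light-blue: 324 × 2/4 = 162
  white: 324 × 1/4 = 81
Contribution of light-blue: (185 − 162)² / 162 = 3.2654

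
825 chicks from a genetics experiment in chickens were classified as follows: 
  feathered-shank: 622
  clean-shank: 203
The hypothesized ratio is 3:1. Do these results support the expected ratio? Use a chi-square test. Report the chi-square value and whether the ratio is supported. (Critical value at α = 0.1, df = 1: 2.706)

0.068; consistent

The 3:1 ratio has 4 parts, so with N = 825 the expected counts are:
  feathered-shank: 825 × 3/4 = 618.75
  clean-shank: 825 × 1/4 = 206.25
χ² = Σ (O − E)² / E
  feathered-shank: (622 − 618.75)² / 618.75 = 0.0171
  clean-shank: (203 − 206.25)² / 206.25 = 0.0512
χ² = 0.0171 + 0.0512 = 0.0683 ≈ 0.068
Degrees of freedom = 2 − 1 = 1; critical value at α = 0.1 is 2.706.
Since 0.068 < 2.706, we fail to reject the null hypothesis — the data are consistent with the 3:1 ratio.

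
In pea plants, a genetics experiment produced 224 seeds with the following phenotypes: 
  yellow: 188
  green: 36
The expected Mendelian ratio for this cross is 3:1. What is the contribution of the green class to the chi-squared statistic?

Expected counts for N = 224 under a 3:1 ratio (total parts = 4):
  yellow: 224 × 3/4 = 168
  green: 224 × 1/4 = 56
Contribution of green: (36 − 56)² / 56 = 7.1429

7.143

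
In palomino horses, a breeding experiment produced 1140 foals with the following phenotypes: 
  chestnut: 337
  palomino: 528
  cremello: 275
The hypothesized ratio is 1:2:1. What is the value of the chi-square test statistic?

12.933

Total ratio parts = 4. Expected numbers out of 1140:
  chestnut: 1140 × 1/4 = 285
  palomino: 1140 × 2/4 = 570
  cremello: 1140 × 1/4 = 285
χ² = Σ (O − E)² / E
  chestnut: (337 − 285)² / 285 = 9.4877
  palomino: (528 − 570)² / 570 = 3.0947
  cremello: (275 − 285)² / 285 = 0.3509
χ² = 9.4877 + 3.0947 + 0.3509 = 12.9333 ≈ 12.933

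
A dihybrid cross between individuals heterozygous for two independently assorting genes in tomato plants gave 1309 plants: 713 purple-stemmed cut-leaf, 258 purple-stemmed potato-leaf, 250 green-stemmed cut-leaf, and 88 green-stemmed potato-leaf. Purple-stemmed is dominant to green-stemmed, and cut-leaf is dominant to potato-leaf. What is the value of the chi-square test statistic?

A dihybrid F₂ with independent assortment and complete dominance at both loci gives a 9:3:3:1 phenotypic ratio.
The 9:3:3:1 ratio has 16 parts, so with N = 1309 the expected counts are:
  purple-stemmed cut-leaf: 1309 × 9/16 = 736.3125
  purple-stemmed potato-leaf: 1309 × 3/16 = 245.4375
  green-stemmed cut-leaf: 1309 × 3/16 = 245.4375
  green-stemmed potato-leaf: 1309 × 1/16 = 81.8125
χ² = Σ (O − E)² / E
  purple-stemmed cut-leaf: (713 − 736.3125)² / 736.3125 = 0.7381
  purple-stemmed potato-leaf: (258 − 245.4375)² / 245.4375 = 0.6430
  green-stemmed cut-leaf: (250 − 245.4375)² / 245.4375 = 0.0848
  green-stemmed potato-leaf: (88 − 81.8125)² / 81.8125 = 0.4680
χ² = 0.7381 + 0.6430 + 0.0848 + 0.4680 = 1.9339 ≈ 1.934

1.934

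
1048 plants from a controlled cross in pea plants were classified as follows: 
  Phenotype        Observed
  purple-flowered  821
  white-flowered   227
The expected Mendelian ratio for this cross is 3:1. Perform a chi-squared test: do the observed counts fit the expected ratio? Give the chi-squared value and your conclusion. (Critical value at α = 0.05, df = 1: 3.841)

6.234; not consistent

The 3:1 ratio has 4 parts, so with N = 1048 the expected counts are:
  purple-flowered: 1048 × 3/4 = 786
  white-flowered: 1048 × 1/4 = 262
χ² = Σ (O − E)² / E
  purple-flowered: (821 − 786)² / 786 = 1.5585
  white-flowered: (227 − 262)² / 262 = 4.6756
χ² = 1.5585 + 4.6756 = 6.2341 ≈ 6.234
Degrees of freedom = 2 − 1 = 1; critical value at α = 0.05 is 3.841.
Since 6.234 > 3.841, we reject the null hypothesis — the data do not fit the 3:1 ratio.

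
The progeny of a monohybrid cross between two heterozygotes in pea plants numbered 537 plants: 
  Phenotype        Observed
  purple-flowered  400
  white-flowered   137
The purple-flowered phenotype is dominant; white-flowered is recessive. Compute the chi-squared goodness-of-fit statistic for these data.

0.075

For a monohybrid cross between heterozygotes with complete dominance, the expected phenotypic ratio is 3:1.
Expected counts for N = 537 under a 3:1 ratio (total parts = 4):
  purple-flowered: 537 × 3/4 = 402.75
  white-flowered: 537 × 1/4 = 134.25
χ² = Σ (O − E)² / E
  purple-flowered: (400 − 402.75)² / 402.75 = 0.0188
  white-flowered: (137 − 134.25)² / 134.25 = 0.0563
χ² = 0.0188 + 0.0563 = 0.0751 ≈ 0.075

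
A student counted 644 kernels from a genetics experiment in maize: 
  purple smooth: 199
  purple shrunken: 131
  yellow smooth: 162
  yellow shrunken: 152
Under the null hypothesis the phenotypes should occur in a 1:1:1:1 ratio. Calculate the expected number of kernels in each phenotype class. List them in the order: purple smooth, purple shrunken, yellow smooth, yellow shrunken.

Under the 1:1:1:1 hypothesis (Σ ratio = 4, N = 644):
  purple smooth: 644 × 1/4 = 161
  purple shrunken: 644 × 1/4 = 161
  yellow smooth: 644 × 1/4 = 161
  yellow shrunken: 644 × 1/4 = 161

161, 161, 161, 161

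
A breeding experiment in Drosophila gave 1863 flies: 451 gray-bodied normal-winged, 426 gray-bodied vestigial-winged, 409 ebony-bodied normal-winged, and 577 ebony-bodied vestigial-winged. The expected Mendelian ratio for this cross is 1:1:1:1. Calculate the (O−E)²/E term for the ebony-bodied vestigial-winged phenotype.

The 1:1:1:1 ratio has 4 parts, so with N = 1863 the expected counts are:
  gray-bodied normal-winged: 1863 × 1/4 = 465.75
  gray-bodied vestigial-winged: 1863 × 1/4 = 465.75
  ebony-bodied normal-winged: 1863 × 1/4 = 465.75
  ebony-bodied vestigial-winged: 1863 × 1/4 = 465.75
Contribution of ebony-bodied vestigial-winged: (577 − 465.75)² / 465.75 = 26.5734

26.573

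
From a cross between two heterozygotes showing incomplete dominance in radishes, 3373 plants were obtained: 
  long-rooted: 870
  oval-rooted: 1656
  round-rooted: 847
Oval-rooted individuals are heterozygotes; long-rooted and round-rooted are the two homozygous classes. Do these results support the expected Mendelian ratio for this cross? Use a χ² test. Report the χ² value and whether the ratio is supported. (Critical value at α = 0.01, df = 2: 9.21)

With incomplete dominance, a heterozygote × heterozygote cross gives a 1:2:1 phenotypic ratio.
Total ratio parts = 4. Expected numbers out of 3373:
  long-rooted: 3373 × 1/4 = 843.25
  oval-rooted: 3373 × 2/4 = 1686.5
  round-rooted: 3373 × 1/4 = 843.25
χ² = Σ (O − E)² / E
  long-rooted: (870 − 843.25)² / 843.25 = 0.8486
  oval-rooted: (1656 − 1686.5)² / 1686.5 = 0.5516
  round-rooted: (847 − 843.25)² / 843.25 = 0.0167
χ² = 0.8486 + 0.5516 + 0.0167 = 1.4169 ≈ 1.417
Degrees of freedom = 3 − 1 = 2; critical value at α = 0.01 is 9.21.
Since 1.417 < 9.21, we fail to reject the null hypothesis — the data are consistent with the 1:2:1 ratio.

1.417; consistent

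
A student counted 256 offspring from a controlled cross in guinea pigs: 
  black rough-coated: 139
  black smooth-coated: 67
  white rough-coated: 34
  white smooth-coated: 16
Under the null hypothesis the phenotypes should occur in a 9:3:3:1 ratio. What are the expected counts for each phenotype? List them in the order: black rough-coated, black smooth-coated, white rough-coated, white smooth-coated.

144, 48, 48, 16

Under the 9:3:3:1 hypothesis (Σ ratio = 16, N = 256):
  black rough-coated: 256 × 9/16 = 144
  black smooth-coated: 256 × 3/16 = 48
  white rough-coated: 256 × 3/16 = 48
  white smooth-coated: 256 × 1/16 = 16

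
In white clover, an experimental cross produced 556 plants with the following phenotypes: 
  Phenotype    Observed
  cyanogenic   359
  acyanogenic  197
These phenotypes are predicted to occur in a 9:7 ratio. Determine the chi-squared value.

15.633

Under the 9:7 hypothesis (Σ ratio = 16, N = 556):
  cyanogenic: 556 × 9/16 = 312.75
  acyanogenic: 556 × 7/16 = 243.25
χ² = Σ (O − E)² / E
  cyanogenic: (359 − 312.75)² / 312.75 = 6.8395
  acyanogenic: (197 − 243.25)² / 243.25 = 8.7937
χ² = 6.8395 + 8.7937 = 15.6332 ≈ 15.633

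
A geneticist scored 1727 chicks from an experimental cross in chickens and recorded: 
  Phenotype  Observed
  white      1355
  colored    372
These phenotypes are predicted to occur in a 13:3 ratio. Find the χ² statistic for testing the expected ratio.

Total ratio parts = 16. Expected numbers out of 1727:
  white: 1727 × 13/16 = 1403.1875
  colored: 1727 × 3/16 = 323.8125
χ² = Σ (O − E)² / E
  white: (1355 − 1403.1875)² / 1403.1875 = 1.6548
  colored: (372 − 323.8125)² / 323.8125 = 7.1709
χ² = 1.6548 + 7.1709 = 8.8257 ≈ 8.826

8.826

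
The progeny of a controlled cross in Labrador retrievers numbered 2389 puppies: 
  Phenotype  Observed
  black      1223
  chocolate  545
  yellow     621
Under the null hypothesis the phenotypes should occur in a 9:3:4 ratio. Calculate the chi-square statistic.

32.838

Under the 9:3:4 hypothesis (Σ ratio = 16, N = 2389):
  black: 2389 × 9/16 = 1343.8125
  chocolate: 2389 × 3/16 = 447.9375
  yellow: 2389 × 4/16 = 597.25
χ² = Σ (O − E)² / E
  black: (1223 − 1343.8125)² / 1343.8125 = 10.8614
  chocolate: (545 − 447.9375)² / 447.9375 = 21.0322
  yellow: (621 − 597.25)² / 597.25 = 0.9444
χ² = 10.8614 + 21.0322 + 0.9444 = 32.838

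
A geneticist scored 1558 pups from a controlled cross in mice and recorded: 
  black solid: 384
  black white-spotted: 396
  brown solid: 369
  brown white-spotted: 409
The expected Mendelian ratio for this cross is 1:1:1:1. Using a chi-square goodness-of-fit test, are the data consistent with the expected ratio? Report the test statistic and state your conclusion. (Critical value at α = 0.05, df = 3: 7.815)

Expected counts for N = 1558 under a 1:1:1:1 ratio (total parts = 4):
  black solid: 1558 × 1/4 = 389.5
  black white-spotted: 1558 × 1/4 = 389.5
  brown solid: 1558 × 1/4 = 389.5
  brown white-spotted: 1558 × 1/4 = 389.5
χ² = Σ (O − E)² / E
  black solid: (384 − 389.5)² / 389.5 = 0.0777
  black white-spotted: (396 − 389.5)² / 389.5 = 0.1085
  brown solid: (369 − 389.5)² / 389.5 = 1.0789
  brown white-spotted: (409 − 389.5)² / 389.5 = 0.9763
χ² = 0.0777 + 0.1085 + 1.0789 + 0.9763 = 2.2414 ≈ 2.241
Degrees of freedom = 4 − 1 = 3; critical value at α = 0.05 is 7.815.
Since 2.241 < 7.815, we fail to reject the null hypothesis — the data are consistent with the 1:1:1:1 ratio.

2.241; consistent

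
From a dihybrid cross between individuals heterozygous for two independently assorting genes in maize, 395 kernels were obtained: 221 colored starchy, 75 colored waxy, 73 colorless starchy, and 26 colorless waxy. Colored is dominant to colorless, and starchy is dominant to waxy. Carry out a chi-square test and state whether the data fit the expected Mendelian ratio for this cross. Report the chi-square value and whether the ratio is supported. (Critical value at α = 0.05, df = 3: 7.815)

0.103; consistent

A dihybrid F₂ with independent assortment and complete dominance at both loci gives a 9:3:3:1 phenotypic ratio.
Under the 9:3:3:1 hypothesis (Σ ratio = 16, N = 395):
  colored starchy: 395 × 9/16 = 222.1875
  colored waxy: 395 × 3/16 = 74.0625
  colorless starchy: 395 × 3/16 = 74.0625
  colorless waxy: 395 × 1/16 = 24.6875
χ² = Σ (O − E)² / E
  colored starchy: (221 − 222.1875)² / 222.1875 = 0.0063
  colored waxy: (75 − 74.0625)² / 74.0625 = 0.0119
  colorless starchy: (73 − 74.0625)² / 74.0625 = 0.0152
  colorless waxy: (26 − 24.6875)² / 24.6875 = 0.0698
χ² = 0.0063 + 0.0119 + 0.0152 + 0.0698 = 0.1032 ≈ 0.103
Degrees of freedom = 4 − 1 = 3; critical value at α = 0.05 is 7.815.
Since 0.103 < 7.815, we fail to reject the null hypothesis — the data are consistent with the 9:3:3:1 ratio.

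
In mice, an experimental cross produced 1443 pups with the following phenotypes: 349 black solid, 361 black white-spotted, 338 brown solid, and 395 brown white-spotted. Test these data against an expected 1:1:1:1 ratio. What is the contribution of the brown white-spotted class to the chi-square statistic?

Total ratio parts = 4. Expected numbers out of 1443:
  black solid: 1443 × 1/4 = 360.75
  black white-spotted: 1443 × 1/4 = 360.75
  brown solid: 1443 × 1/4 = 360.75
  brown white-spotted: 1443 × 1/4 = 360.75
Contribution of brown white-spotted: (395 − 360.75)² / 360.75 = 3.2517

3.252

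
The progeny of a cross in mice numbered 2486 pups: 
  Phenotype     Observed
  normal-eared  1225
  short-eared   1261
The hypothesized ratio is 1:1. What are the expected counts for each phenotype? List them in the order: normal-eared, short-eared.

1243, 1243

Total ratio parts = 2. Expected numbers out of 2486:
  normal-eared: 2486 × 1/2 = 1243
  short-eared: 2486 × 1/2 = 1243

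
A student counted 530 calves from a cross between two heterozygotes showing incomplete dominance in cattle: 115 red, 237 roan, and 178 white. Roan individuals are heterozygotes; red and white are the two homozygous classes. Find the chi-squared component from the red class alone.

2.311

With incomplete dominance, a heterozygote × heterozygote cross gives a 1:2:1 phenotypic ratio.
The 1:2:1 ratio has 4 parts, so with N = 530 the expected counts are:
  red: 530 × 1/4 = 132.5
  roan: 530 × 2/4 = 265
  white: 530 × 1/4 = 132.5
Contribution of red: (115 − 132.5)² / 132.5 = 2.3113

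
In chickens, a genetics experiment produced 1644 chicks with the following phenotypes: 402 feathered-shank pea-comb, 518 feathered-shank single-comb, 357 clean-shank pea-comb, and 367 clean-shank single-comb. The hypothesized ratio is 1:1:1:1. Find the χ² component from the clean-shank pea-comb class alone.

Total ratio parts = 4. Expected numbers out of 1644:
  feathered-shank pea-comb: 1644 × 1/4 = 411
  feathered-shank single-comb: 1644 × 1/4 = 411
  clean-shank pea-comb: 1644 × 1/4 = 411
  clean-shank single-comb: 1644 × 1/4 = 411
Contribution of clean-shank pea-comb: (357 − 411)² / 411 = 7.0949

7.095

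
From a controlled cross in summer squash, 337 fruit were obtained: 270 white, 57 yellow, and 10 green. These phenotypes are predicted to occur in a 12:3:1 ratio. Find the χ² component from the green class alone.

5.810

The 12:3:1 ratio has 16 parts, so with N = 337 the expected counts are:
  white: 337 × 12/16 = 252.75
  yellow: 337 × 3/16 = 63.1875
  green: 337 × 1/16 = 21.0625
Contribution of green: (10 − 21.0625)² / 21.0625 = 5.8103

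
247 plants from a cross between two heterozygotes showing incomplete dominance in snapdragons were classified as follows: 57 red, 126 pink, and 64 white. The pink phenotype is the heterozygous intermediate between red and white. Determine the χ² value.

With incomplete dominance, a heterozygote × heterozygote cross gives a 1:2:1 phenotypic ratio.
The 1:2:1 ratio has 4 parts, so with N = 247 the expected counts are:
  red: 247 × 1/4 = 61.75
  pink: 247 × 2/4 = 123.5
  white: 247 × 1/4 = 61.75
χ² = Σ (O − E)² / E
  red: (57 − 61.75)² / 61.75 = 0.3654
  pink: (126 − 123.5)² / 123.5 = 0.0506
  white: (64 − 61.75)² / 61.75 = 0.0820
χ² = 0.3654 + 0.0506 + 0.0820 = 0.498

0.498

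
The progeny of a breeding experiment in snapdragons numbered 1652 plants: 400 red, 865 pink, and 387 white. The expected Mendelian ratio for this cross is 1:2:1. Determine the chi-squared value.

Expected counts for N = 1652 under a 1:2:1 ratio (total parts = 4):
  red: 1652 × 1/4 = 413
  pink: 1652 × 2/4 = 826
  white: 1652 × 1/4 = 413
χ² = Σ (O − E)² / E
  red: (400 − 413)² / 413 = 0.4092
  pink: (865 − 826)² / 826 = 1.8414
  white: (387 − 413)² / 413 = 1.6368
χ² = 0.4092 + 1.8414 + 1.6368 = 3.8874 ≈ 3.887

3.887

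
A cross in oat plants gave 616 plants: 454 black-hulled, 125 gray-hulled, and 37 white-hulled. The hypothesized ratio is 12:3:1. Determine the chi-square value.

0.978

Under the 12:3:1 hypothesis (Σ ratio = 16, N = 616):
  black-hulled: 616 × 12/16 = 462
  gray-hulled: 616 × 3/16 = 115.5
  white-hulled: 616 × 1/16 = 38.5
χ² = Σ (O − E)² / E
  black-hulled: (454 − 462)² / 462 = 0.1385
  gray-hulled: (125 − 115.5)² / 115.5 = 0.7814
  white-hulled: (37 − 38.5)² / 38.5 = 0.0584
χ² = 0.1385 + 0.7814 + 0.0584 = 0.9783 ≈ 0.978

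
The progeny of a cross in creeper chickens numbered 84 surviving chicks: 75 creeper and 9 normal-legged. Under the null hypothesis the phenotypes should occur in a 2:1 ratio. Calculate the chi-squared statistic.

Under the 2:1 hypothesis (Σ ratio = 3, N = 84):
  creeper: 84 × 2/3 = 56
  normal-legged: 84 × 1/3 = 28
χ² = Σ (O − E)² / E
  creeper: (75 − 56)² / 56 = 6.4464
  normal-legged: (9 − 28)² / 28 = 12.8929
χ² = 6.4464 + 12.8929 = 19.3393 ≈ 19.339

19.339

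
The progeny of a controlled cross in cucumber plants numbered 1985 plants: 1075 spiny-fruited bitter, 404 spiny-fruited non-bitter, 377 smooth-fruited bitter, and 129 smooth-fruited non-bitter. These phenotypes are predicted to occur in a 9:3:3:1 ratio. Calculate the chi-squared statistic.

4.525

Total ratio parts = 16. Expected numbers out of 1985:
  spiny-fruited bitter: 1985 × 9/16 = 1116.5625
  spiny-fruited non-bitter: 1985 × 3/16 = 372.1875
  smooth-fruited bitter: 1985 × 3/16 = 372.1875
  smooth-fruited non-bitter: 1985 × 1/16 = 124.0625
χ² = Σ (O − E)² / E
  spiny-fruited bitter: (1075 − 1116.5625)² / 1116.5625 = 1.5471
  spiny-fruited non-bitter: (404 − 372.1875)² / 372.1875 = 2.7192
  smooth-fruited bitter: (377 − 372.1875)² / 372.1875 = 0.0622
  smooth-fruited non-bitter: (129 − 124.0625)² / 124.0625 = 0.1965
χ² = 1.5471 + 2.7192 + 0.0622 + 0.1965 = 4.525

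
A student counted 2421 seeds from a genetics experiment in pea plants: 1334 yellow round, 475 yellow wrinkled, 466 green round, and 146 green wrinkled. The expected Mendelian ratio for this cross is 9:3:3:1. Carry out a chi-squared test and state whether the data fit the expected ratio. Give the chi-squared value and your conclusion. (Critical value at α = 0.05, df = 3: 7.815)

2.052; consistent

Under the 9:3:3:1 hypothesis (Σ ratio = 16, N = 2421):
  yellow round: 2421 × 9/16 = 1361.8125
  yellow wrinkled: 2421 × 3/16 = 453.9375
  green round: 2421 × 3/16 = 453.9375
  green wrinkled: 2421 × 1/16 = 151.3125
χ² = Σ (O − E)² / E
  yellow round: (1334 − 1361.8125)² / 1361.8125 = 0.5680
  yellow wrinkled: (475 − 453.9375)² / 453.9375 = 0.9773
  green round: (466 − 453.9375)² / 453.9375 = 0.3205
  green wrinkled: (146 − 151.3125)² / 151.3125 = 0.1865
χ² = 0.5680 + 0.9773 + 0.3205 + 0.1865 = 2.0523 ≈ 2.052
Degrees of freedom = 4 − 1 = 3; critical value at α = 0.05 is 7.815.
Since 2.052 < 7.815, we fail to reject the null hypothesis — the data are consistent with the 9:3:3:1 ratio.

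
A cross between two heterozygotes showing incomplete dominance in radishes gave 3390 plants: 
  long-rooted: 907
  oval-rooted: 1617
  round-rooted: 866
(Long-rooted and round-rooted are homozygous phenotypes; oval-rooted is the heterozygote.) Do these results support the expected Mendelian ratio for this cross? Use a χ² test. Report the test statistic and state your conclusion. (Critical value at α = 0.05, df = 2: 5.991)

8.171; not consistent

With incomplete dominance, a heterozygote × heterozygote cross gives a 1:2:1 phenotypic ratio.
The 1:2:1 ratio has 4 parts, so with N = 3390 the expected counts are:
  long-rooted: 3390 × 1/4 = 847.5
  oval-rooted: 3390 × 2/4 = 1695
  round-rooted: 3390 × 1/4 = 847.5
χ² = Σ (O − E)² / E
  long-rooted: (907 − 847.5)² / 847.5 = 4.1773
  oval-rooted: (1617 − 1695)² / 1695 = 3.5894
  round-rooted: (866 − 847.5)² / 847.5 = 0.4038
χ² = 4.1773 + 3.5894 + 0.4038 = 8.1705 ≈ 8.171
Degrees of freedom = 3 − 1 = 2; critical value at α = 0.05 is 5.991.
Since 8.171 > 5.991, we reject the null hypothesis — the data do not fit the 1:2:1 ratio.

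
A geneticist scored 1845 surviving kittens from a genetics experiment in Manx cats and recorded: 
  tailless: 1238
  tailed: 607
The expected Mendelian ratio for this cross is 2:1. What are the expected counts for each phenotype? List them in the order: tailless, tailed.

Expected counts for N = 1845 under a 2:1 ratio (total parts = 3):
  tailless: 1845 × 2/3 = 1230
  tailed: 1845 × 1/3 = 615

1230, 615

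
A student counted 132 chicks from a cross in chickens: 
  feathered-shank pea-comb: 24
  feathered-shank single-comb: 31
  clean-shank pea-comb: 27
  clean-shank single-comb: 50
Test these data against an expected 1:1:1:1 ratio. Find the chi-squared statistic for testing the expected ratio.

12.424

Under the 1:1:1:1 hypothesis (Σ ratio = 4, N = 132):
  feathered-shank pea-comb: 132 × 1/4 = 33
  feathered-shank single-comb: 132 × 1/4 = 33
  clean-shank pea-comb: 132 × 1/4 = 33
  clean-shank single-comb: 132 × 1/4 = 33
χ² = Σ (O − E)² / E
  feathered-shank pea-comb: (24 − 33)² / 33 = 2.4545
  feathered-shank single-comb: (31 − 33)² / 33 = 0.1212
  clean-shank pea-comb: (27 − 33)² / 33 = 1.0909
  clean-shank single-comb: (50 − 33)² / 33 = 8.7576
χ² = 2.4545 + 0.1212 + 1.0909 + 8.7576 = 12.4242 ≈ 12.424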